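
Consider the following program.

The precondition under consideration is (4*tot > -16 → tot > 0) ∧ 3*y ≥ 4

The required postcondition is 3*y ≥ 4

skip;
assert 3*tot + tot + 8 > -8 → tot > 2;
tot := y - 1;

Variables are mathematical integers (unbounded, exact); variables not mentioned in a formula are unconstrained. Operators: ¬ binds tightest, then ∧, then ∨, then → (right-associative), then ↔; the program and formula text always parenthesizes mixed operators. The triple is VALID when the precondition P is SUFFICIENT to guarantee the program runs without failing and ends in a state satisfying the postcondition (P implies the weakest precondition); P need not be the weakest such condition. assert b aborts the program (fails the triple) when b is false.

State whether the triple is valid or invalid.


Working backward. After the program, 3*y ≥ 4 must hold.
Before tot := y - 1: 3*y ≥ 4
Before assert 3*tot + tot + 8 > -8 → tot > 2: (4*tot > -16 → tot > 2) ∧ 3*y ≥ 4
Before skip: (4*tot > -16 → tot > 2) ∧ 3*y ≥ 4
The weakest precondition is (4*tot > -16 → tot > 2) ∧ 3*y ≥ 4.
Check whether (4*tot > -16 → tot > 0) ∧ 3*y ≥ 4 implies it.
Countermodel: at the initial state tot = 1, y = 2, the precondition holds but the weakest precondition fails.
Answer: invalid


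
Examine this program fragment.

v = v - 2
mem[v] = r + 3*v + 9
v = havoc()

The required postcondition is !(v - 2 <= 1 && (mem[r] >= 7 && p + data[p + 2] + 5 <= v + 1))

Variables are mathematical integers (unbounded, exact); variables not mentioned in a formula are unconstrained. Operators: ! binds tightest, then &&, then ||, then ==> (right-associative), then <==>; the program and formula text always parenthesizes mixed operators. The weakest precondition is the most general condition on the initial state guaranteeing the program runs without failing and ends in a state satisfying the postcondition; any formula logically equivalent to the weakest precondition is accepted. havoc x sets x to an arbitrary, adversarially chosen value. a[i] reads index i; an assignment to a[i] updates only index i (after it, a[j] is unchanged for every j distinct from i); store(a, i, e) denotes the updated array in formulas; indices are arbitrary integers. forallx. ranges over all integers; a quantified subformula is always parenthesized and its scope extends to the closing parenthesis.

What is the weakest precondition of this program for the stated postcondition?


Working backward. After the program, the postcondition !(v - 2 <= 1 && (mem[r] >= 7 && p + data[p + 2] + 5 <= v + 1)) must hold; in canonical form it is !(v <= 3 && mem[r] >= 7 && data[p + 2] + p <= v - 4).
Before havoc v: forall v_1. (!(v_1 <= 3 && mem[r] >= 7 && data[p + 2] + p <= v_1 - 4))
Before mem[v] := r + 3*v + 9: forall v_1. (!(v_1 <= 3 && store(mem, v, r + 3*v + 9)[r] >= 7 && data[p + 2] + p <= v_1 - 4))
Before v := v - 2: forall v_1. (!(v_1 <= 3 && store(mem, v - 2, r + 3*v + 3)[r] >= 7 && data[p + 2] + p <= v_1 - 4))
Answer: WP = forall v_1. (!(v_1 <= 3 && store(mem, v - 2, r + 3*v + 3)[r] >= 7 && data[p + 2] + p <= v_1 - 4))


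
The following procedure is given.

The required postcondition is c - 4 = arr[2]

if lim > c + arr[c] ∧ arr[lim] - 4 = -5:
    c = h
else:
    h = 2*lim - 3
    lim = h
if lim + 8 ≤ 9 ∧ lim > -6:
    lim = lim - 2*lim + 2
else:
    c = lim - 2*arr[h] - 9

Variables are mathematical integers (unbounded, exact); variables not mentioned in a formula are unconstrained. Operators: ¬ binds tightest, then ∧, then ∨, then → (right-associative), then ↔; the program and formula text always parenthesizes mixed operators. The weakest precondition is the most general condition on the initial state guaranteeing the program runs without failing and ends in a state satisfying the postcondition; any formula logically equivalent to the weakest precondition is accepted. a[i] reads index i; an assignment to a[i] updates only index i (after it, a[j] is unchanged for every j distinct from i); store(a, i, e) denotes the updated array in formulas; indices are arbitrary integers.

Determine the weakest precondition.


Working backward. After the program, the postcondition c - 4 = arr[2] must hold; in canonical form it is c = arr[2] + 4.
Then branch requires c = arr[2] + 4; else branch requires lim = arr[2] + 2*arr[h] + 13.
Before the if: ((lim ≤ 1 ∧ lim > -6) → c = arr[2] + 4) ∧ ((¬(lim ≤ 1 ∧ lim > -6)) → lim = arr[2] + 2*arr[h] + 13)
Then branch requires ((lim ≤ 1 ∧ lim > -6) → h = arr[2] + 4) ∧ ((¬(lim ≤ 1 ∧ lim > -6)) → lim = arr[2] + 2*arr[h] + 13); else branch requires ((2*lim ≤ 4 ∧ 2*lim > -3) → c = arr[2] + 4) ∧ ((¬(2*lim ≤ 4 ∧ 2*lim > -3)) → 2*lim = arr[2] + 2*arr[2*lim - 3] + 16).
Before the if: ((lim > arr[c] + c ∧ arr[lim] = -1) → (((lim ≤ 1 ∧ lim > -6) → h = arr[2] + 4) ∧ ((¬(lim ≤ 1 ∧ lim > -6)) → lim = arr[2] + 2*arr[h] + 13))) ∧ ((¬(lim > arr[c] + c ∧ arr[lim] = -1)) → (((2*lim ≤ 4 ∧ 2*lim > -3) → c = arr[2] + 4) ∧ ((¬(2*lim ≤ 4 ∧ 2*lim > -3)) → 2*lim = arr[2] + 2*arr[2*lim - 3] + 16)))
Answer: WP = ((lim > arr[c] + c ∧ arr[lim] = -1) → (((lim ≤ 1 ∧ lim > -6) → h = arr[2] + 4) ∧ ((¬(lim ≤ 1 ∧ lim > -6)) → lim = arr[2] + 2*arr[h] + 13))) ∧ ((¬(lim > arr[c] + c ∧ arr[lim] = -1)) → (((2*lim ≤ 4 ∧ 2*lim > -3) → c = arr[2] + 4) ∧ ((¬(2*lim ≤ 4 ∧ 2*lim > -3)) → 2*lim = arr[2] + 2*arr[2*lim - 3] + 16)))


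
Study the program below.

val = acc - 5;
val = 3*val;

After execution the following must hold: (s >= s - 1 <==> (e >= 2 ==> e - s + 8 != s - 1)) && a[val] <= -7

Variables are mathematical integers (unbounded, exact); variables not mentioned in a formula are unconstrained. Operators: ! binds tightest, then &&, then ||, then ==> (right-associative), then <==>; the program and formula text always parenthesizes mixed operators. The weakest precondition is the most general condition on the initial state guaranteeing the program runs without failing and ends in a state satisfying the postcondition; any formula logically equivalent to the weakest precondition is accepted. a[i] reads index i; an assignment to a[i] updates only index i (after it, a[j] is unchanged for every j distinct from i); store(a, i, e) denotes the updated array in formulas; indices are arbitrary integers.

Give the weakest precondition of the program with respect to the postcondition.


Working backward. After the program, the postcondition (s >= s - 1 <==> (e >= 2 ==> e - s + 8 != s - 1)) && a[val] <= -7 must hold; in canonical form it is (e >= 2 ==> e != 2*s - 9) && a[val] <= -7.
Before val := 3*val: (e >= 2 ==> e != 2*s - 9) && a[3*val] <= -7
Before val := acc - 5: (e >= 2 ==> e != 2*s - 9) && a[3*acc - 15] <= -7
Answer: WP = (e >= 2 ==> e != 2*s - 9) && a[3*acc - 15] <= -7


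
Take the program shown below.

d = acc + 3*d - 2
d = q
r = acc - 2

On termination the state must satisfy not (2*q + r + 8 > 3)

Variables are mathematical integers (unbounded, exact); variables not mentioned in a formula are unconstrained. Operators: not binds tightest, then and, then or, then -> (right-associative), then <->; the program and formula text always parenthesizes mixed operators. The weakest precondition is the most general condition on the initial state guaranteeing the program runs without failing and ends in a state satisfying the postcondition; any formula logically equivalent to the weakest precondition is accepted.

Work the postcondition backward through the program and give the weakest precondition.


Working backward. After the program, the postcondition not (2*q + r + 8 > 3) must hold; in canonical form it is not (2*q + r > -5).
Before r := acc - 2: not (acc + 2*q > -3)
Before d := q: not (acc + 2*q > -3)
Before d := acc + 3*d - 2: not (acc + 2*q > -3)
Answer: WP = not (acc + 2*q > -3)


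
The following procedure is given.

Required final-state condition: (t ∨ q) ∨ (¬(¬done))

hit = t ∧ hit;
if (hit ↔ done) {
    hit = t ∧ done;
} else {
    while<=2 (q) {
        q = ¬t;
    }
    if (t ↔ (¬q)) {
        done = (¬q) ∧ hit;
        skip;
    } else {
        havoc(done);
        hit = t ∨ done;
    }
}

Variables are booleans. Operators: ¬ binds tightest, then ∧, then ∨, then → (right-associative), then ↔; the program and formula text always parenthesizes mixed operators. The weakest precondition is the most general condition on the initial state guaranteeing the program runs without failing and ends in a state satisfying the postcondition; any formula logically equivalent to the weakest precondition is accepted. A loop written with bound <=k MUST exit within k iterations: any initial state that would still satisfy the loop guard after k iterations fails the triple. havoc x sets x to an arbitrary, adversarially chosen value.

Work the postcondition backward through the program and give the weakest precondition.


Working backward. After the program, the postcondition (t ∨ q) ∨ (¬(¬done)) must hold; in canonical form it is t ∨ q ∨ done.
Then branch requires t ∨ q ∨ done; else branch requires (q → ((¬t) → t)) ∧ ((¬q) → (((t ↔ (¬q)) → (t ∨ q ∨ ((¬q) ∧ hit))) ∧ ((¬(t ↔ (¬q))) → (t ∨ q)))).
Before the if: ((hit ↔ done) → (t ∨ q ∨ done)) ∧ ((¬(hit ↔ done)) → ((q → ((¬t) → t)) ∧ ((¬q) → (((t ↔ (¬q)) → (t ∨ q ∨ ((¬q) ∧ hit))) ∧ ((¬(t ↔ (¬q))) → (t ∨ q))))))
Before hit := t ∧ hit: (((t ∧ hit) ↔ done) → (t ∨ q ∨ done)) ∧ ((¬((t ∧ hit) ↔ done)) → ((q → ((¬t) → t)) ∧ ((¬q) → (((t ↔ (¬q)) → (t ∨ q ∨ ((¬q) ∧ t ∧ hit))) ∧ ((¬(t ↔ (¬q))) → (t ∨ q))))))
Answer: WP = (((t ∧ hit) ↔ done) → (t ∨ q ∨ done)) ∧ ((¬((t ∧ hit) ↔ done)) → ((q → ((¬t) → t)) ∧ ((¬q) → (((t ↔ (¬q)) → (t ∨ q ∨ ((¬q) ∧ t ∧ hit))) ∧ ((¬(t ↔ (¬q))) → (t ∨ q))))))


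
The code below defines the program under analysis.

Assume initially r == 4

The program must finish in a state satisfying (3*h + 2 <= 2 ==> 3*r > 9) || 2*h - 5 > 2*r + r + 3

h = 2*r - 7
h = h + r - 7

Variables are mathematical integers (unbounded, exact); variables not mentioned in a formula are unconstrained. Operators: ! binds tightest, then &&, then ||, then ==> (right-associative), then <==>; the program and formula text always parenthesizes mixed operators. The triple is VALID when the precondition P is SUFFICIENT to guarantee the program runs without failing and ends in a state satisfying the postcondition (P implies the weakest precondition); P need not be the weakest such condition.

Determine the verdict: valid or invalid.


Working backward. After the program, the postcondition (3*h + 2 <= 2 ==> 3*r > 9) || 2*h - 5 > 2*r + r + 3 must hold; in canonical form it is (3*h <= 0 ==> 3*r > 9) || 2*h > 3*r + 8.
Before h := h + r - 7: (3*h + 3*r <= 21 ==> 3*r > 9) || 2*h > r + 22
Before h := 2*r - 7: (9*r <= 42 ==> 3*r > 9) || 3*r > 36
The weakest precondition is (9*r <= 42 ==> 3*r > 9) || 3*r > 36.
Check whether r == 4 implies it.
Every state satisfying the precondition satisfies the weakest precondition: the implication holds.
Answer: valid


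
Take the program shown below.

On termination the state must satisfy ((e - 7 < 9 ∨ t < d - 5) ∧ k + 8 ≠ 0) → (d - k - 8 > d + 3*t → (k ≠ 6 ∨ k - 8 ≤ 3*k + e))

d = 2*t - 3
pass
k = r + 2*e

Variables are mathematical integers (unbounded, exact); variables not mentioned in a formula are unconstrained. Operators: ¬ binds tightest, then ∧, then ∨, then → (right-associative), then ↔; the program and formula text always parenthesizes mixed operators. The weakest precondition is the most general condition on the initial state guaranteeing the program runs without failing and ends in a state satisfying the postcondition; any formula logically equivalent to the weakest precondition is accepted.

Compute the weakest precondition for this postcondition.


Working backward. After the program, the postcondition ((e - 7 < 9 ∨ t < d - 5) ∧ k + 8 ≠ 0) → (d - k - 8 > d + 3*t → (k ≠ 6 ∨ k - 8 ≤ 3*k + e)) must hold; in canonical form it is ((e < 16 ∨ t < d - 5) ∧ k ≠ -8) → (k + 3*t < -8 → (k ≠ 6 ∨ e + 2*k ≥ -8)).
Before k := r + 2*e: ((e < 16 ∨ t < d - 5) ∧ 2*e + r ≠ -8) → (2*e + r + 3*t < -8 → (2*e + r ≠ 6 ∨ 5*e + 2*r ≥ -8))
Before skip: ((e < 16 ∨ t < d - 5) ∧ 2*e + r ≠ -8) → (2*e + r + 3*t < -8 → (2*e + r ≠ 6 ∨ 5*e + 2*r ≥ -8))
Before d := 2*t - 3: ((e < 16 ∨ t > 8) ∧ 2*e + r ≠ -8) → (2*e + r + 3*t < -8 → (2*e + r ≠ 6 ∨ 5*e + 2*r ≥ -8))
Answer: WP = ((e < 16 ∨ t > 8) ∧ 2*e + r ≠ -8) → (2*e + r + 3*t < -8 → (2*e + r ≠ 6 ∨ 5*e + 2*r ≥ -8))


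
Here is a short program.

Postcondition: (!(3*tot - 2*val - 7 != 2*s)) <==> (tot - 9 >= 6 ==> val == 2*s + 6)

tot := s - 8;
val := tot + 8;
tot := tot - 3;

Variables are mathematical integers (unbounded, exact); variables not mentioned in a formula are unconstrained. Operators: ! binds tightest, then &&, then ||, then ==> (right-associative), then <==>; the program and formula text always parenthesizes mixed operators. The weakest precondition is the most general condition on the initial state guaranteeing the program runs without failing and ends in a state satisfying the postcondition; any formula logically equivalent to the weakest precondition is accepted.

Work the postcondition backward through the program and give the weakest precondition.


Working backward. After the program, the postcondition (!(3*tot - 2*val - 7 != 2*s)) <==> (tot - 9 >= 6 ==> val == 2*s + 6) must hold; in canonical form it is (!(3*tot != 2*s + 2*val + 7)) <==> (tot >= 15 ==> val == 2*s + 6).
Before tot := tot - 3: (!(3*tot != 2*s + 2*val + 16)) <==> (tot >= 18 ==> val == 2*s + 6)
Before val := tot + 8: (!(tot != 2*s + 32)) <==> (tot >= 18 ==> tot == 2*s - 2)
Before tot := s - 8: (!(s != -40)) <==> (s >= 26 ==> s == -6)
Answer: WP = (!(s != -40)) <==> (s >= 26 ==> s == -6)


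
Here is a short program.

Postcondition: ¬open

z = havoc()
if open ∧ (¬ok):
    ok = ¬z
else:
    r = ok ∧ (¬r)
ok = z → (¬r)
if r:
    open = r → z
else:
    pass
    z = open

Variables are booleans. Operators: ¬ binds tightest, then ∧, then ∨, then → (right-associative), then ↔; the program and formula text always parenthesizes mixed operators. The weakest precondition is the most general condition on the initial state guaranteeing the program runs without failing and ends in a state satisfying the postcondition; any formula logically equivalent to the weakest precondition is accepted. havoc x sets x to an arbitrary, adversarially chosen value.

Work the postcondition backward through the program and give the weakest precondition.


Working backward. After the program, ¬open must hold.
Then branch requires ¬(r → z); else branch requires ¬open.
Before the if: (r → (¬(r → z))) ∧ ((¬r) → (¬open))
Before ok := z → (¬r): (r → (¬(r → z))) ∧ ((¬r) → (¬open))
Then branch requires (r → (¬(r → z))) ∧ ((¬r) → (¬open)); else branch requires ((ok ∧ (¬r)) → (¬((ok ∧ (¬r)) → z))) ∧ ((¬(ok ∧ (¬r))) → (¬open)).
Before the if: ((open ∧ (¬ok)) → ((r → (¬(r → z))) ∧ ((¬r) → (¬open)))) ∧ ((¬(open ∧ (¬ok))) → (((ok ∧ (¬r)) → (¬((ok ∧ (¬r)) → z))) ∧ ((¬(ok ∧ (¬r))) → (¬open))))
Before havoc z: ((open ∧ (¬ok)) → ((¬r) ∧ ((¬r) → (¬open)))) ∧ ((¬(open ∧ (¬ok))) → ((¬(ok ∧ (¬r))) ∧ ((¬(ok ∧ (¬r))) → (¬open)))) ∧ ((open ∧ (¬ok)) → ((¬r) → (¬open))) ∧ ((¬(open ∧ (¬ok))) → ((¬(ok ∧ (¬r))) → (¬open)))
Answer: WP = ((open ∧ (¬ok)) → ((¬r) ∧ ((¬r) → (¬open)))) ∧ ((¬(open ∧ (¬ok))) → ((¬(ok ∧ (¬r))) ∧ ((¬(ok ∧ (¬r))) → (¬open)))) ∧ ((open ∧ (¬ok)) → ((¬r) → (¬open))) ∧ ((¬(open ∧ (¬ok))) → ((¬(ok ∧ (¬r))) → (¬open)))


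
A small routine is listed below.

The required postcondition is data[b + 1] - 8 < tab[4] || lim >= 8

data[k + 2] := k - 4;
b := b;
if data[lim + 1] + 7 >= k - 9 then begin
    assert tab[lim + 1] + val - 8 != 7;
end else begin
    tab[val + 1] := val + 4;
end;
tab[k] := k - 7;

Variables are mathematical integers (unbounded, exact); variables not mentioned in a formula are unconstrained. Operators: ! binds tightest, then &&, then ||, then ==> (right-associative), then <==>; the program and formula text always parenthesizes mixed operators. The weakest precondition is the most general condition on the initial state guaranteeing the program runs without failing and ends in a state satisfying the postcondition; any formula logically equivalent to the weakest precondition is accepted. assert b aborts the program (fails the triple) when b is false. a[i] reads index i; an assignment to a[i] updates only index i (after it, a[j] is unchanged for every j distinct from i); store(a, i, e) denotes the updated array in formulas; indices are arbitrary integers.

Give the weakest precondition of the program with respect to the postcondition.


Working backward. After the program, the postcondition data[b + 1] - 8 < tab[4] || lim >= 8 must hold; in canonical form it is data[b + 1] < tab[4] + 8 || lim >= 8.
Before tab[k] := k - 7: data[b + 1] < store(tab, k, k - 7)[4] + 8 || lim >= 8
Then branch requires tab[lim + 1] + val != 15 && (data[b + 1] < store(tab, k, k - 7)[4] + 8 || lim >= 8); else branch requires data[b + 1] < store(store(tab, val + 1, val + 4), k, k - 7)[4] + 8 || lim >= 8.
Before the if: (data[lim + 1] >= k - 16 ==> (tab[lim + 1] + val != 15 && (data[b + 1] < store(tab, k, k - 7)[4] + 8 || lim >= 8))) && ((!(data[lim + 1] >= k - 16)) ==> (data[b + 1] < store(store(tab, val + 1, val + 4), k, k - 7)[4] + 8 || lim >= 8))
Before b := b: (data[lim + 1] >= k - 16 ==> (tab[lim + 1] + val != 15 && (data[b + 1] < store(tab, k, k - 7)[4] + 8 || lim >= 8))) && ((!(data[lim + 1] >= k - 16)) ==> (data[b + 1] < store(store(tab, val + 1, val + 4), k, k - 7)[4] + 8 || lim >= 8))
Before data[k + 2] := k - 4: (store(data, k + 2, k - 4)[lim + 1] >= k - 16 ==> (tab[lim + 1] + val != 15 && (store(data, k + 2, k - 4)[b + 1] < store(tab, k, k - 7)[4] + 8 || lim >= 8))) && ((!(store(data, k + 2, k - 4)[lim + 1] >= k - 16)) ==> (store(data, k + 2, k - 4)[b + 1] < store(store(tab, val + 1, val + 4), k, k - 7)[4] + 8 || lim >= 8))
Answer: WP = (store(data, k + 2, k - 4)[lim + 1] >= k - 16 ==> (tab[lim + 1] + val != 15 && (store(data, k + 2, k - 4)[b + 1] < store(tab, k, k - 7)[4] + 8 || lim >= 8))) && ((!(store(data, k + 2, k - 4)[lim + 1] >= k - 16)) ==> (store(data, k + 2, k - 4)[b + 1] < store(store(tab, val + 1, val + 4), k, k - 7)[4] + 8 || lim >= 8))


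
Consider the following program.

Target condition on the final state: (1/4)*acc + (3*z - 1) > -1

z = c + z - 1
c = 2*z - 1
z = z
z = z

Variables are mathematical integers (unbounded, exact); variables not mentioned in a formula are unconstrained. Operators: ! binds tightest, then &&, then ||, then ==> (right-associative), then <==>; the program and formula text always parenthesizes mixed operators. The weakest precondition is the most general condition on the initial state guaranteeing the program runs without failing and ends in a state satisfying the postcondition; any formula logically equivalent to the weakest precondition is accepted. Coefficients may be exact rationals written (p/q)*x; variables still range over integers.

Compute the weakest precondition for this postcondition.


Working backward. After the program, the postcondition (1/4)*acc + (3*z - 1) > -1 must hold; in canonical form it is (1/4)*acc + 3*z > 0.
Before z := z: (1/4)*acc + 3*z > 0
Before z := z: (1/4)*acc + 3*z > 0
Before c := 2*z - 1: (1/4)*acc + 3*z > 0
Before z := c + z - 1: (1/4)*acc + 3*c + 3*z > 3
Answer: WP = (1/4)*acc + 3*c + 3*z > 3


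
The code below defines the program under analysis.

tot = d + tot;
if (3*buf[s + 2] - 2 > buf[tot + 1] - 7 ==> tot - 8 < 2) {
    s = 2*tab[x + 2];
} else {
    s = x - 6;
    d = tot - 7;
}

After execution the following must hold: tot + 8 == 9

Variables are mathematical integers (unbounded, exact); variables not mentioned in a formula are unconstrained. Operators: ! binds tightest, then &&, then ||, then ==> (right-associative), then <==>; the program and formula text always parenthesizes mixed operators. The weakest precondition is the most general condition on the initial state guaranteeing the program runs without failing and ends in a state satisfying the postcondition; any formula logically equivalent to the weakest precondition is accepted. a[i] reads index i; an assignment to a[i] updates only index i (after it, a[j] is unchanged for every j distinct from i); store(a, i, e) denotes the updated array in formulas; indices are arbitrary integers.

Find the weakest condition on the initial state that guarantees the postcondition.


Working backward. After the program, the postcondition tot + 8 == 9 must hold; in canonical form it is tot == 1.
Then branch requires tot == 1; else branch requires tot == 1.
Before the if: ((3*buf[s + 2] > buf[tot + 1] - 5 ==> tot < 10) ==> tot == 1) && ((!(3*buf[s + 2] > buf[tot + 1] - 5 ==> tot < 10)) ==> tot == 1)
Before tot := d + tot: ((3*buf[s + 2] > buf[d + tot + 1] - 5 ==> d + tot < 10) ==> d + tot == 1) && ((!(3*buf[s + 2] > buf[d + tot + 1] - 5 ==> d + tot < 10)) ==> d + tot == 1)
Answer: WP = ((3*buf[s + 2] > buf[d + tot + 1] - 5 ==> d + tot < 10) ==> d + tot == 1) && ((!(3*buf[s + 2] > buf[d + tot + 1] - 5 ==> d + tot < 10)) ==> d + tot == 1)


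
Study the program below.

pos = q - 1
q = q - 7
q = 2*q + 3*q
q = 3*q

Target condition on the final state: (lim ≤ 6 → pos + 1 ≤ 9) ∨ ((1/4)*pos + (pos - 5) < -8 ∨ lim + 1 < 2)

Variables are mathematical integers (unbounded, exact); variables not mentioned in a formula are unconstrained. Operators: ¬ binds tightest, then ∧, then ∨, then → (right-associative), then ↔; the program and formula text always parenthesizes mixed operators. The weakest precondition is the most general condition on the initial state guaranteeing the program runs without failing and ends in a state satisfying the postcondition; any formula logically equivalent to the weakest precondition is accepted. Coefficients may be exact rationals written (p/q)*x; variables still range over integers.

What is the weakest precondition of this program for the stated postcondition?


Working backward. After the program, the postcondition (lim ≤ 6 → pos + 1 ≤ 9) ∨ ((1/4)*pos + (pos - 5) < -8 ∨ lim + 1 < 2) must hold; in canonical form it is (lim ≤ 6 → pos ≤ 8) ∨ (5/4)*pos < -3 ∨ lim < 1.
Before q := 3*q: (lim ≤ 6 → pos ≤ 8) ∨ (5/4)*pos < -3 ∨ lim < 1
Before q := 2*q + 3*q: (lim ≤ 6 → pos ≤ 8) ∨ (5/4)*pos < -3 ∨ lim < 1
Before q := q - 7: (lim ≤ 6 → pos ≤ 8) ∨ (5/4)*pos < -3 ∨ lim < 1
Before pos := q - 1: (lim ≤ 6 → q ≤ 9) ∨ (5/4)*q < -7/4 ∨ lim < 1
Answer: WP = (lim ≤ 6 → q ≤ 9) ∨ (5/4)*q < -7/4 ∨ lim < 1


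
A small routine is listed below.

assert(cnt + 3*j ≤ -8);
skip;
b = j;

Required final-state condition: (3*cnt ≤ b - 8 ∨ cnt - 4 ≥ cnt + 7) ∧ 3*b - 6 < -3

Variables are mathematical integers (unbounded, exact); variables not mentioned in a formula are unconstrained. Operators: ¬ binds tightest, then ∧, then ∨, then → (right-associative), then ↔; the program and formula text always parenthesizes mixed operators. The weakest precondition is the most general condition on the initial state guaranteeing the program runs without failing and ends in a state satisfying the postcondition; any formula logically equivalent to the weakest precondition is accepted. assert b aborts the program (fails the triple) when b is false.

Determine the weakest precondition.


Working backward. After the program, the postcondition (3*cnt ≤ b - 8 ∨ cnt - 4 ≥ cnt + 7) ∧ 3*b - 6 < -3 must hold; in canonical form it is 3*cnt ≤ b - 8 ∧ 3*b < 3.
Before b := j: 3*cnt ≤ j - 8 ∧ 3*j < 3
Before skip: 3*cnt ≤ j - 8 ∧ 3*j < 3
Before assert cnt + 3*j ≤ -8: cnt + 3*j ≤ -8 ∧ 3*cnt ≤ j - 8 ∧ 3*j < 3
Answer: WP = cnt + 3*j ≤ -8 ∧ 3*cnt ≤ j - 8 ∧ 3*j < 3


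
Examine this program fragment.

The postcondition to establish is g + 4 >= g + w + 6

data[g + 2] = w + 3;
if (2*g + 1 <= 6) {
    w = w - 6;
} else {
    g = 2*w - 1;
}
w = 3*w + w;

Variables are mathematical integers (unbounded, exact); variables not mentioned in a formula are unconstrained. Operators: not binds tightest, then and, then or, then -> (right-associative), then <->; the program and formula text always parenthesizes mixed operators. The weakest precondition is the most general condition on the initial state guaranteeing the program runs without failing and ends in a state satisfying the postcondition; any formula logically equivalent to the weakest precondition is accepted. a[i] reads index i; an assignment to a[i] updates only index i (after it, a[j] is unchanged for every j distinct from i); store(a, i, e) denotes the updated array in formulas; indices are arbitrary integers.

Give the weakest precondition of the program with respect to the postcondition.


Working backward. After the program, the postcondition g + 4 >= g + w + 6 must hold; in canonical form it is w <= -2.
Before w := 3*w + w: 4*w <= -2
Then branch requires 4*w <= 22; else branch requires 4*w <= -2.
Before the if: (2*g <= 5 -> 4*w <= 22) and ((not (2*g <= 5)) -> 4*w <= -2)
Before data[g + 2] := w + 3: (2*g <= 5 -> 4*w <= 22) and ((not (2*g <= 5)) -> 4*w <= -2)
Answer: WP = (2*g <= 5 -> 4*w <= 22) and ((not (2*g <= 5)) -> 4*w <= -2)


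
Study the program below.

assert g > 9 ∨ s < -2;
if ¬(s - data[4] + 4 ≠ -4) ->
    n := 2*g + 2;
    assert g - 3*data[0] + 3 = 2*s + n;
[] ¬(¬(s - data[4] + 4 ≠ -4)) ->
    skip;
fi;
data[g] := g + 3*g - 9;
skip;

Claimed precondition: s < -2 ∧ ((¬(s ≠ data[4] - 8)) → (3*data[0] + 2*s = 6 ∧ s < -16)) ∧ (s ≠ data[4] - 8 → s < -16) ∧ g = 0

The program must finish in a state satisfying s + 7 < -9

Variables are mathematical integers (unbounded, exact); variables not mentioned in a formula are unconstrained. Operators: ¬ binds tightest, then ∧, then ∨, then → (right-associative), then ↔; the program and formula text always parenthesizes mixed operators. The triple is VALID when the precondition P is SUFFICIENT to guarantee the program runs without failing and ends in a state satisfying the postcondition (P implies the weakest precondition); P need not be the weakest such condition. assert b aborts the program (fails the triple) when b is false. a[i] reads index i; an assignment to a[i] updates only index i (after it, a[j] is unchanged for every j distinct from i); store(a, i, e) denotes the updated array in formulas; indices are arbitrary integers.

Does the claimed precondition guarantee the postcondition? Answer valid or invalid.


Working backward. After the program, the postcondition s + 7 < -9 must hold; in canonical form it is s < -16.
Before skip: s < -16
Before data[g] := g + 3*g - 9: s < -16
Then branch requires 3*data[0] + g + 2*s = 1 ∧ s < -16; else branch requires s < -16.
Before the if: ((¬(s ≠ data[4] - 8)) → (3*data[0] + g + 2*s = 1 ∧ s < -16)) ∧ (s ≠ data[4] - 8 → s < -16)
Before assert g > 9 ∨ s < -2: (g > 9 ∨ s < -2) ∧ ((¬(s ≠ data[4] - 8)) → (3*data[0] + g + 2*s = 1 ∧ s < -16)) ∧ (s ≠ data[4] - 8 → s < -16)
The weakest precondition is (g > 9 ∨ s < -2) ∧ ((¬(s ≠ data[4] - 8)) → (3*data[0] + g + 2*s = 1 ∧ s < -16)) ∧ (s ≠ data[4] - 8 → s < -16).
Check whether s < -2 ∧ ((¬(s ≠ data[4] - 8)) → (3*data[0] + 2*s = 6 ∧ s < -16)) ∧ (s ≠ data[4] - 8 → s < -16) ∧ g = 0 implies it.
Countermodel: at the initial state data = {[0] = 14, [4] = -10, elsewhere -10}, g = 0, s = -18, the precondition holds but the weakest precondition fails.
Answer: invalid


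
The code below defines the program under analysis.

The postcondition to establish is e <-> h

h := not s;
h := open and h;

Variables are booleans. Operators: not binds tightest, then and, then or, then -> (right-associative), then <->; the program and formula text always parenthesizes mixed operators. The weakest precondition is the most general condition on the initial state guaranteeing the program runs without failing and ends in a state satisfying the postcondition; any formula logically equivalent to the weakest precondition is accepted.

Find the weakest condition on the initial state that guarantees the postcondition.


Working backward. After the program, e <-> h must hold.
Before h := open and h: e <-> (open and h)
Before h := not s: e <-> (open and (not s))
Answer: WP = e <-> (open and (not s))


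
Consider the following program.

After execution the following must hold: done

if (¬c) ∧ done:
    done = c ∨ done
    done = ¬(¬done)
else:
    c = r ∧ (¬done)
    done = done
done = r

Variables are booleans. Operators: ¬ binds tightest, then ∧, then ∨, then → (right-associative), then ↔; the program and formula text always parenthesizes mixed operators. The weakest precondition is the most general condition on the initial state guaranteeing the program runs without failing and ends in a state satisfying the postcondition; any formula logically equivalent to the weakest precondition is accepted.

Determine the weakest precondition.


Working backward. After the program, done must hold.
Before done := r: r
Then branch requires r; else branch requires r.
Before the if: (((¬c) ∧ done) → r) ∧ ((¬((¬c) ∧ done)) → r)
Answer: WP = (((¬c) ∧ done) → r) ∧ ((¬((¬c) ∧ done)) → r)


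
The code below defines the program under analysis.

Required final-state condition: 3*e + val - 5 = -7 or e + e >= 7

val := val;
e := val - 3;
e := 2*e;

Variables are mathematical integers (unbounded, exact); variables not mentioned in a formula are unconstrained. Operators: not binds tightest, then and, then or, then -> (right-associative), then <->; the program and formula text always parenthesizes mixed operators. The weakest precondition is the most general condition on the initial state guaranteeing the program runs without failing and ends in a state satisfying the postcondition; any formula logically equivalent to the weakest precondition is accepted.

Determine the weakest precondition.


Working backward. After the program, the postcondition 3*e + val - 5 = -7 or e + e >= 7 must hold; in canonical form it is 3*e + val = -2 or 2*e >= 7.
Before e := 2*e: 6*e + val = -2 or 4*e >= 7
Before e := val - 3: 7*val = 16 or 4*val >= 19
Before val := val: 7*val = 16 or 4*val >= 19
Answer: WP = 7*val = 16 or 4*val >= 19


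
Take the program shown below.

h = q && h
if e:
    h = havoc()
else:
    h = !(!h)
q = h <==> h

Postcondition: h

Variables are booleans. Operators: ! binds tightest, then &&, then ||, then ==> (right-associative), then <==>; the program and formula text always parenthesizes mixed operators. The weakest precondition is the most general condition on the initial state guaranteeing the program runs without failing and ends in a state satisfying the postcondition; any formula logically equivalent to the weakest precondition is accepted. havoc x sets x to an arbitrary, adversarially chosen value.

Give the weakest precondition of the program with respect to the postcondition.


Working backward. After the program, h must hold.
Before q := h <==> h: h
Then branch requires false; else branch requires h.
Before the if: (!e) && ((!e) ==> h)
Before h := q && h: (!e) && ((!e) ==> (q && h))
Answer: WP = (!e) && ((!e) ==> (q && h))


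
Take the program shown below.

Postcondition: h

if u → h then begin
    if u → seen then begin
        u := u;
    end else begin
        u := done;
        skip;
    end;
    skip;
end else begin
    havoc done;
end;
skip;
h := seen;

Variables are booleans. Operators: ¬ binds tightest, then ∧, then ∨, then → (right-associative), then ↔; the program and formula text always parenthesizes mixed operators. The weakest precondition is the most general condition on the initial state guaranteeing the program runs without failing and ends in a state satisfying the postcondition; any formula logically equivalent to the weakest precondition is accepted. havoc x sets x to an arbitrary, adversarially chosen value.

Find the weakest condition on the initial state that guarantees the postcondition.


Working backward. After the program, h must hold.
Before h := seen: seen
Before skip: seen
Then branch requires ((u → seen) → seen) ∧ ((¬(u → seen)) → seen); else branch requires seen.
Before the if: ((u → h) → (((u → seen) → seen) ∧ ((¬(u → seen)) → seen))) ∧ ((¬(u → h)) → seen)
Answer: WP = ((u → h) → (((u → seen) → seen) ∧ ((¬(u → seen)) → seen))) ∧ ((¬(u → h)) → seen)


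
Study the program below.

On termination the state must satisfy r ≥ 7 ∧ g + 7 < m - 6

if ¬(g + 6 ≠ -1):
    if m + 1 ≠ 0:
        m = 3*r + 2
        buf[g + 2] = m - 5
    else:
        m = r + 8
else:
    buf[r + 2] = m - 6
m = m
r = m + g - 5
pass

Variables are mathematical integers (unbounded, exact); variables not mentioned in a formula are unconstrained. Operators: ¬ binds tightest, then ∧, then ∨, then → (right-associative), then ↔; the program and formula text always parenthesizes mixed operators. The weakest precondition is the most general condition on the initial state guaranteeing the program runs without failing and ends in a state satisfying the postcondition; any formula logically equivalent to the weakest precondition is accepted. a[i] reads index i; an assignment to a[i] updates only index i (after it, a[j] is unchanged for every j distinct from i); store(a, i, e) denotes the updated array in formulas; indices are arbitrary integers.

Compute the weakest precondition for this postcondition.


Working backward. After the program, the postcondition r ≥ 7 ∧ g + 7 < m - 6 must hold; in canonical form it is r ≥ 7 ∧ g < m - 13.
Before skip: r ≥ 7 ∧ g < m - 13
Before r := m + g - 5: g + m ≥ 12 ∧ g < m - 13
Before m := m: g + m ≥ 12 ∧ g < m - 13
Then branch requires (m ≠ -1 → (g + 3*r ≥ 10 ∧ g < 3*r - 11)) ∧ ((¬(m ≠ -1)) → (g + r ≥ 4 ∧ g < r - 5)); else branch requires g + m ≥ 12 ∧ g < m - 13.
Before the if: ((¬(g ≠ -7)) → ((m ≠ -1 → (g + 3*r ≥ 10 ∧ g < 3*r - 11)) ∧ ((¬(m ≠ -1)) → (g + r ≥ 4 ∧ g < r - 5)))) ∧ (g ≠ -7 → (g + m ≥ 12 ∧ g < m - 13))
Answer: WP = ((¬(g ≠ -7)) → ((m ≠ -1 → (g + 3*r ≥ 10 ∧ g < 3*r - 11)) ∧ ((¬(m ≠ -1)) → (g + r ≥ 4 ∧ g < r - 5)))) ∧ (g ≠ -7 → (g + m ≥ 12 ∧ g < m - 13))


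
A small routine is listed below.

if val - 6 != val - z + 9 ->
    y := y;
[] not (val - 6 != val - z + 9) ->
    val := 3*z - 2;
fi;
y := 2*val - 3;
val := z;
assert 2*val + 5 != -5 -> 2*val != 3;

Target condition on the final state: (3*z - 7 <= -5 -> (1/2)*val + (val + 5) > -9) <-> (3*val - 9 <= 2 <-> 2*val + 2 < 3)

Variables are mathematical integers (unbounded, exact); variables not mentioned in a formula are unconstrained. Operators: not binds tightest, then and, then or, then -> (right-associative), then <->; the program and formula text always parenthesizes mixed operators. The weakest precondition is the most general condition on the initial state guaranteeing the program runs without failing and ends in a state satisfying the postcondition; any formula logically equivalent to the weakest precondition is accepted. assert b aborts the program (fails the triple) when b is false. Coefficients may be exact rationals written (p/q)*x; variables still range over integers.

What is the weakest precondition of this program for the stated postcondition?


Working backward. After the program, the postcondition (3*z - 7 <= -5 -> (1/2)*val + (val + 5) > -9) <-> (3*val - 9 <= 2 <-> 2*val + 2 < 3) must hold; in canonical form it is (3*z <= 2 -> (3/2)*val > -14) <-> (3*val <= 11 <-> 2*val < 1).
Before assert 2*val + 5 != -5 -> 2*val != 3: (2*val != -10 -> 2*val != 3) and ((3*z <= 2 -> (3/2)*val > -14) <-> (3*val <= 11 <-> 2*val < 1))
Before val := z: (2*z != -10 -> 2*z != 3) and ((3*z <= 2 -> (3/2)*z > -14) <-> (3*z <= 11 <-> 2*z < 1))
Before y := 2*val - 3: (2*z != -10 -> 2*z != 3) and ((3*z <= 2 -> (3/2)*z > -14) <-> (3*z <= 11 <-> 2*z < 1))
Then branch requires (2*z != -10 -> 2*z != 3) and ((3*z <= 2 -> (3/2)*z > -14) <-> (3*z <= 11 <-> 2*z < 1)); else branch requires (2*z != -10 -> 2*z != 3) and ((3*z <= 2 -> (3/2)*z > -14) <-> (3*z <= 11 <-> 2*z < 1)).
Before the if: (z != 15 -> ((2*z != -10 -> 2*z != 3) and ((3*z <= 2 -> (3/2)*z > -14) <-> (3*z <= 11 <-> 2*z < 1)))) and ((not (z != 15)) -> ((2*z != -10 -> 2*z != 3) and ((3*z <= 2 -> (3/2)*z > -14) <-> (3*z <= 11 <-> 2*z < 1))))
Answer: WP = (z != 15 -> ((2*z != -10 -> 2*z != 3) and ((3*z <= 2 -> (3/2)*z > -14) <-> (3*z <= 11 <-> 2*z < 1)))) and ((not (z != 15)) -> ((2*z != -10 -> 2*z != 3) and ((3*z <= 2 -> (3/2)*z > -14) <-> (3*z <= 11 <-> 2*z < 1))))


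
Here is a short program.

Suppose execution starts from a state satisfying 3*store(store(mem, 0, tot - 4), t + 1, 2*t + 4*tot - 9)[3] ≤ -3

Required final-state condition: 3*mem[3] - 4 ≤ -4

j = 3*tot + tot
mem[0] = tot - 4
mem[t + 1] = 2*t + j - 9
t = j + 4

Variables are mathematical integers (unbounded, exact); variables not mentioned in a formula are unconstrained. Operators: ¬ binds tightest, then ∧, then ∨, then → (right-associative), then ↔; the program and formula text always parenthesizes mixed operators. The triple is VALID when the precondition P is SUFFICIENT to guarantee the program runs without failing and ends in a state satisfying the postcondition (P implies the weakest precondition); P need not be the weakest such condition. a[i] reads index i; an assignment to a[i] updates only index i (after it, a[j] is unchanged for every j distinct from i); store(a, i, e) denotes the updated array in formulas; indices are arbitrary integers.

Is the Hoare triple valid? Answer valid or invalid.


Working backward. After the program, the postcondition 3*mem[3] - 4 ≤ -4 must hold; in canonical form it is 3*mem[3] ≤ 0.
Before t := j + 4: 3*mem[3] ≤ 0
Before mem[t + 1] := 2*t + j - 9: 3*store(mem, t + 1, j + 2*t - 9)[3] ≤ 0
Before mem[0] := tot - 4: 3*store(store(mem, 0, tot - 4), t + 1, j + 2*t - 9)[3] ≤ 0
Before j := 3*tot + tot: 3*store(store(mem, 0, tot - 4), t + 1, 2*t + 4*tot - 9)[3] ≤ 0
The weakest precondition is 3*store(store(mem, 0, tot - 4), t + 1, 2*t + 4*tot - 9)[3] ≤ 0.
Check whether 3*store(store(mem, 0, tot - 4), t + 1, 2*t + 4*tot - 9)[3] ≤ -3 implies it.
Every state satisfying the precondition satisfies the weakest precondition: the implication holds.
Answer: valid


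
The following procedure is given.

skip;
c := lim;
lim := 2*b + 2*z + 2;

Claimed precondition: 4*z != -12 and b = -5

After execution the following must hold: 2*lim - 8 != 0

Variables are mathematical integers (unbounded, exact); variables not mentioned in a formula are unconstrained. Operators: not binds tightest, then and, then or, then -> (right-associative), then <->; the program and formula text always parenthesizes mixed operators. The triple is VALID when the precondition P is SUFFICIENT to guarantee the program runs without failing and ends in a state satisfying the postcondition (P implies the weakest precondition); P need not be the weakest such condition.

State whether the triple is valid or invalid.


Working backward. After the program, the postcondition 2*lim - 8 != 0 must hold; in canonical form it is 2*lim != 8.
Before lim := 2*b + 2*z + 2: 4*b + 4*z != 4
Before c := lim: 4*b + 4*z != 4
Before skip: 4*b + 4*z != 4
The weakest precondition is 4*b + 4*z != 4.
Check whether 4*z != -12 and b = -5 implies it.
Countermodel: at the initial state b = -5, z = 6, the precondition holds but the weakest precondition fails.
Answer: invalid


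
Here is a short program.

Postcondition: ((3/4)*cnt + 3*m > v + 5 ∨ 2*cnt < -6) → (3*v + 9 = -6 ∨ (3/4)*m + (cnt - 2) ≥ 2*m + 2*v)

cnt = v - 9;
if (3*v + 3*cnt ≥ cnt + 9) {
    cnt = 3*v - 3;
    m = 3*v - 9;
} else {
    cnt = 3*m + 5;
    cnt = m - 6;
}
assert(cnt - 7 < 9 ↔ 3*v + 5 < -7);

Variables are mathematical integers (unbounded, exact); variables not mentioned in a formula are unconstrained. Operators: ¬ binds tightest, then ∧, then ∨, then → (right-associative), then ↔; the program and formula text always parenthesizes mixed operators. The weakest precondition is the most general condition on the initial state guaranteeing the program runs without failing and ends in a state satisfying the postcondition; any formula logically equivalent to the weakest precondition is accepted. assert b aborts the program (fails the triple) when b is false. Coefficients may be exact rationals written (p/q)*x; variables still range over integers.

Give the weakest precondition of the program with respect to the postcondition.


Working backward. After the program, the postcondition ((3/4)*cnt + 3*m > v + 5 ∨ 2*cnt < -6) → (3*v + 9 = -6 ∨ (3/4)*m + (cnt - 2) ≥ 2*m + 2*v) must hold; in canonical form it is ((3/4)*cnt + 3*m > v + 5 ∨ 2*cnt < -6) → (3*v = -15 ∨ cnt ≥ (5/4)*m + 2*v + 2).
Before assert cnt - 7 < 9 ↔ 3*v + 5 < -7: (cnt < 16 ↔ 3*v < -12) ∧ (((3/4)*cnt + 3*m > v + 5 ∨ 2*cnt < -6) → (3*v = -15 ∨ cnt ≥ (5/4)*m + 2*v + 2))
Then branch requires (3*v < 19 ↔ 3*v < -12) ∧ (((41/4)*v > 137/4 ∨ 6*v < 0) → (3*v = -15 ∨ (11/4)*v ≤ 25/4)); else branch requires (m < 22 ↔ 3*v < -12) ∧ (((15/4)*m > v + 19/2 ∨ 2*m < 6) → (3*v = -15 ∨ (1/4)*m + 2*v ≤ -8)).
Before the if: (2*cnt + 3*v ≥ 9 → ((3*v < 19 ↔ 3*v < -12) ∧ (((41/4)*v > 137/4 ∨ 6*v < 0) → (3*v = -15 ∨ (11/4)*v ≤ 25/4)))) ∧ ((¬(2*cnt + 3*v ≥ 9)) → ((m < 22 ↔ 3*v < -12) ∧ (((15/4)*m > v + 19/2 ∨ 2*m < 6) → (3*v = -15 ∨ (1/4)*m + 2*v ≤ -8))))
Before cnt := v - 9: (5*v ≥ 27 → ((3*v < 19 ↔ 3*v < -12) ∧ (((41/4)*v > 137/4 ∨ 6*v < 0) → (3*v = -15 ∨ (11/4)*v ≤ 25/4)))) ∧ ((¬(5*v ≥ 27)) → ((m < 22 ↔ 3*v < -12) ∧ (((15/4)*m > v + 19/2 ∨ 2*m < 6) → (3*v = -15 ∨ (1/4)*m + 2*v ≤ -8))))
Answer: WP = (5*v ≥ 27 → ((3*v < 19 ↔ 3*v < -12) ∧ (((41/4)*v > 137/4 ∨ 6*v < 0) → (3*v = -15 ∨ (11/4)*v ≤ 25/4)))) ∧ ((¬(5*v ≥ 27)) → ((m < 22 ↔ 3*v < -12) ∧ (((15/4)*m > v + 19/2 ∨ 2*m < 6) → (3*v = -15 ∨ (1/4)*m + 2*v ≤ -8))))
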